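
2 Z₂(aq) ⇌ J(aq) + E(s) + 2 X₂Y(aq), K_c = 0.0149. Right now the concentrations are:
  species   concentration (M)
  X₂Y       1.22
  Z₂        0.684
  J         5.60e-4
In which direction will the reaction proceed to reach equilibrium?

(E is a pure solid — omitted from Q_c.)
Q_c = [J]·[X₂Y]² / [Z₂]² = (5.60e-4)·(1.22)² / (0.684)² = 0.00178
Q_c = 0.00178 < K_c = 0.0149, so the forward reaction proceeds.

forward (toward products)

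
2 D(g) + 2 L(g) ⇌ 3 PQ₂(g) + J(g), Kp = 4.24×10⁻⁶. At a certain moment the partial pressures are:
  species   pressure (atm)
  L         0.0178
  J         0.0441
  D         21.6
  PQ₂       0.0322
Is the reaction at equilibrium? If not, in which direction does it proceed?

Qp = P(PQ₂)³·P(J) / (P(D)²·P(L)²) = (0.0322)³·(0.0441) / ((21.6)²·(0.0178)²) = 9.96×10⁻⁶
Qp = 9.96×10⁻⁶ > Kp = 4.24×10⁻⁶, so the reverse reaction proceeds.

in the reverse direction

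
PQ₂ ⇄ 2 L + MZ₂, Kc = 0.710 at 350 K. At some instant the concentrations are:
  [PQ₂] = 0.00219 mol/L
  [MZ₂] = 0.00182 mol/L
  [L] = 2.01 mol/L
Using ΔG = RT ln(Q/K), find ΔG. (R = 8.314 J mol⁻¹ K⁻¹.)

Qc = [L]²·[MZ₂] / [PQ₂] = (2.01)²·(0.00182) / (0.00219) = 3.36
ΔG = RT ln(Qc/Kc) = (8.314 J mol⁻¹ K⁻¹)(350 K) × ln(3.36/0.710)
   = (2.910 kJ/mol)(1.554) = 4.52 kJ/mol
ΔG > 0, so the forward reaction is non-spontaneous (proceeds in reverse).

ΔG = 4.52 kJ/mol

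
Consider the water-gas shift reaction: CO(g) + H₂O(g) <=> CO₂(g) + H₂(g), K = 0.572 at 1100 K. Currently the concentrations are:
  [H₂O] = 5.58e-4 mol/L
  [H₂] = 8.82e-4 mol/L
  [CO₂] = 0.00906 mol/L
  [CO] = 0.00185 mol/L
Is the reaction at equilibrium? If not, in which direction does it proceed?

Q = [CO₂]·[H₂] / ([CO]·[H₂O]) = (0.00906)·(8.82e-4) / ((0.00185)·(5.58e-4)) = 7.74
Q = 7.74 > K = 0.572, so the reverse reaction proceeds.

reverse (toward reactants)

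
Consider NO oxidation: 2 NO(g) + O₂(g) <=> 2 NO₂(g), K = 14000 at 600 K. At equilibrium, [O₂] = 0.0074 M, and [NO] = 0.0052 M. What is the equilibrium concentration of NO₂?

[NO₂] = 0.053 M

At equilibrium, K = [NO₂]² / ([NO]²·[O₂]) = 14000.
([NO₂])² / ((0.0052)²·(0.0074)) = 14000
[NO₂]² = 0.00280 ⇒ [NO₂] = 0.053 M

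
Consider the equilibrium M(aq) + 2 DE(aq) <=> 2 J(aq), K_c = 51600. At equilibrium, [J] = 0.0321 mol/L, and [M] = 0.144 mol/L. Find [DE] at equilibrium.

[DE] = 3.72×10⁻⁴ mol/L

At equilibrium, K_c = [J]² / ([M]·[DE]²) = 51600.
(0.0321)² / ((0.144)·([DE])²) = 51600
[DE]² = 1.39×10⁻⁷ ⇒ [DE] = 3.72×10⁻⁴ mol/L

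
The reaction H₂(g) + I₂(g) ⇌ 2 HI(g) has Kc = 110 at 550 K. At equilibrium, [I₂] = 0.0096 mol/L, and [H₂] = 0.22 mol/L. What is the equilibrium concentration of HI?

At equilibrium, Kc = [HI]² / ([H₂]·[I₂]) = 110.
([HI])² / ((0.22)·(0.0096)) = 110
[HI]² = 0.232 ⇒ [HI] = 0.48 mol/L

[HI] = 0.48 mol/L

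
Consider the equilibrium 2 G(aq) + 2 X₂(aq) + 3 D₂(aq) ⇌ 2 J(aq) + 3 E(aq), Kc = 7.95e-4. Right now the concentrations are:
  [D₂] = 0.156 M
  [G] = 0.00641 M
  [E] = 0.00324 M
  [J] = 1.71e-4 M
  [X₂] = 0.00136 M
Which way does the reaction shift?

toward reactants

Qc = [J]²·[E]³ / ([G]²·[X₂]²·[D₂]³) = (1.71e-4)²·(0.00324)³ / ((0.00641)²·(0.00136)²·(0.156)³) = 0.00345
Qc = 0.00345 > Kc = 7.95e-4, so the reverse reaction proceeds.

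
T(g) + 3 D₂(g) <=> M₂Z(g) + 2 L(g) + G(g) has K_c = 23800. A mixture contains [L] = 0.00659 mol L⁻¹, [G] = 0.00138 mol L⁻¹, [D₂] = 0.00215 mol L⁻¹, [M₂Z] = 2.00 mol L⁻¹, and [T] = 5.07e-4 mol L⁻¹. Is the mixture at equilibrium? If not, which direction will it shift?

Q_c = [M₂Z]·[L]²·[G] / ([T]·[D₂]³) = (2.00)·(0.00659)²·(0.00138) / ((5.07e-4)·(0.00215)³) = 23800
Q_c = 23800 = K_c; the system is at equilibrium.

yes, at equilibrium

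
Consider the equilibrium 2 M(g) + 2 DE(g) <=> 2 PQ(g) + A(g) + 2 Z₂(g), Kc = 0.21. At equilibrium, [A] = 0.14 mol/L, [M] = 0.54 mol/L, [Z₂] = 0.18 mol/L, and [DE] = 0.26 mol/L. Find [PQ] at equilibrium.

At equilibrium, Kc = [PQ]²·[A]·[Z₂]² / ([M]²·[DE]²) = 0.21.
([PQ])²·(0.14)·(0.18)² / ((0.54)²·(0.26)²) = 0.21
[PQ]² = 0.913 ⇒ [PQ] = 0.96 mol/L

[PQ] = 0.96 mol/L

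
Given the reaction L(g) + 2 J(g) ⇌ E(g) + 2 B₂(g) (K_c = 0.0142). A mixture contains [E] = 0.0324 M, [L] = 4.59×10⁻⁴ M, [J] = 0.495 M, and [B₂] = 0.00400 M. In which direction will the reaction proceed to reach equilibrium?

Q_c = [E]·[B₂]² / ([L]·[J]²) = (0.0324)·(0.00400)² / ((4.59×10⁻⁴)·(0.495)²) = 0.00461
Q_c = 0.00461 < K_c = 0.0142, so the forward reaction proceeds.

to the right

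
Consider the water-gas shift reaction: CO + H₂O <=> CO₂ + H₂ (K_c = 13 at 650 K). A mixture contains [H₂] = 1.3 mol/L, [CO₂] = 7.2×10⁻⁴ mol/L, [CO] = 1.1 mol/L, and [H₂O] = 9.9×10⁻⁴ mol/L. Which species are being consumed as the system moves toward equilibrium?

CO, H₂O (reactants)

Q_c = [CO₂]·[H₂] / ([CO]·[H₂O]) = (7.2×10⁻⁴)·(1.3) / ((1.1)·(9.9×10⁻⁴)) = 0.86
Q_c = 0.86 < K_c = 13: net forward reaction.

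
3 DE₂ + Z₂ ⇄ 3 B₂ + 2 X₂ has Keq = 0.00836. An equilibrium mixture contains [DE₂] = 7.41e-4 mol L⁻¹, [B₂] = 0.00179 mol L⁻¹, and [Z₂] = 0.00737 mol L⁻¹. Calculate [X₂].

[X₂] = 0.00209 mol L⁻¹

At equilibrium, Keq = [B₂]³·[X₂]² / ([DE₂]³·[Z₂]) = 0.00836.
(0.00179)³·([X₂])² / ((7.41e-4)³·(0.00737)) = 0.00836
[X₂]² = 4.37e-6 ⇒ [X₂] = 0.00209 mol L⁻¹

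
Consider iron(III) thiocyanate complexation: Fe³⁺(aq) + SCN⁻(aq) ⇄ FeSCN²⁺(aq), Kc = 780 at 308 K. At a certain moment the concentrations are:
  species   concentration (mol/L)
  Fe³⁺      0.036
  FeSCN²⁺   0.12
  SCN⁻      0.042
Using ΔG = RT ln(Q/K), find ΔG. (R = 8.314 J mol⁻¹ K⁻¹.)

Qc = [FeSCN²⁺] / ([Fe³⁺]·[SCN⁻]) = (0.12) / ((0.036)·(0.042)) = 79.4
ΔG = RT ln(Qc/Kc) = (8.314 J mol⁻¹ K⁻¹)(308 K) × ln(79.4/780)
   = (2.561 kJ/mol)(-2.285) = -5.85 kJ/mol
ΔG < 0, so the forward reaction is spontaneous (proceeds forward).

ΔG = -5.85 kJ/mol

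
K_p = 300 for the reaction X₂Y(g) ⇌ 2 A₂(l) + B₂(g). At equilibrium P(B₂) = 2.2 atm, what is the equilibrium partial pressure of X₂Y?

P(X₂Y) = 0.0073 atm

(A₂ is a pure liquid — omitted from K_p.)
At equilibrium, K_p = P(B₂) / P(X₂Y) = 300.
(2.2) / (P(X₂Y)) = 300
P(X₂Y) = 0.00733 = 0.0073 atm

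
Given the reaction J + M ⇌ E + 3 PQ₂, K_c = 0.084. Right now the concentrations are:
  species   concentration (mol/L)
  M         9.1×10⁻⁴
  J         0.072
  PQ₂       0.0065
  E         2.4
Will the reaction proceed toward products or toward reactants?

Q_c = [E]·[PQ₂]³ / ([J]·[M]) = (2.4)·(0.0065)³ / ((0.072)·(9.1×10⁻⁴)) = 0.010
Q_c = 0.010 < K_c = 0.084, so the forward reaction proceeds.

in the forward direction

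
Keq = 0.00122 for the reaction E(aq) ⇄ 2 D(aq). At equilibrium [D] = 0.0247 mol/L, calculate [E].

At equilibrium, Keq = [D]² / [E] = 0.00122.
(0.0247)² / ([E]) = 0.00122
[E] = 0.500 mol/L

[E] = 0.500 mol/L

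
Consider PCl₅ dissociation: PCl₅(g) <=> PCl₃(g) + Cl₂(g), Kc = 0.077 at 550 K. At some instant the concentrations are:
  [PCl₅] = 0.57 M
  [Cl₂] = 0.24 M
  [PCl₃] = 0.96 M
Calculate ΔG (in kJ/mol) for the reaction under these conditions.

ΔG = 7.58 kJ/mol

Qc = [PCl₃]·[Cl₂] / [PCl₅] = (0.96)·(0.24) / (0.57) = 0.404
ΔG = RT ln(Qc/Kc) = (8.314 J mol⁻¹ K⁻¹)(550 K) × ln(0.404/0.077)
   = (4.573 kJ/mol)(1.658) = 7.58 kJ/mol
ΔG > 0, so the forward reaction is non-spontaneous (proceeds in reverse).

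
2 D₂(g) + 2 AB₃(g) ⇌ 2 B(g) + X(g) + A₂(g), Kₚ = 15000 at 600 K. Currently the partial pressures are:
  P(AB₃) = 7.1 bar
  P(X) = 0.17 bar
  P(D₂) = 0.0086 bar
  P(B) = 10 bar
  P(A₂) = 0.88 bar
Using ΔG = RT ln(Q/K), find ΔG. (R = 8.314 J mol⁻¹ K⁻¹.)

ΔG = -6.58 kJ/mol

Qₚ = P(B)²·P(X)·P(A₂) / (P(D₂)²·P(AB₃)²) = (10)²·(0.17)·(0.88) / ((0.0086)²·(7.1)²) = 4010
ΔG = RT ln(Qₚ/Kₚ) = (8.314 J mol⁻¹ K⁻¹)(600 K) × ln(4010/15000)
   = (4.988 kJ/mol)(-1.319) = -6.58 kJ/mol
ΔG < 0, so the forward reaction is spontaneous (proceeds forward).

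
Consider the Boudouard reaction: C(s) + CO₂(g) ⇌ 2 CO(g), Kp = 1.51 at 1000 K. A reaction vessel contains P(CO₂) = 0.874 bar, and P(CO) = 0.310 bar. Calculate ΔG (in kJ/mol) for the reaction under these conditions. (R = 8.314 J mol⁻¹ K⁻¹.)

ΔG = -21.8 kJ/mol

(C is a pure solid — omitted from Qp.)
Qp = P(CO)² / P(CO₂) = (0.310)² / (0.874) = 0.110
ΔG = RT ln(Qp/Kp) = (8.314 J mol⁻¹ K⁻¹)(1000 K) × ln(0.110/1.51)
   = (8.314 kJ/mol)(-2.619) = -21.8 kJ/mol
ΔG < 0, so the forward reaction is spontaneous (proceeds forward).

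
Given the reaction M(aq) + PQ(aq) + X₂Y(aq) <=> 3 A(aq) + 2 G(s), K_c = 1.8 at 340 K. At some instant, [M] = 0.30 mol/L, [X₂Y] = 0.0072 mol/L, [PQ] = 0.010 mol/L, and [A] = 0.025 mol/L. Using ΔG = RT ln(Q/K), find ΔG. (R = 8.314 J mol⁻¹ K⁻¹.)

ΔG = -2.58 kJ/mol

(G is a pure solid — omitted from Q_c.)
Q_c = [A]³ / ([M]·[PQ]·[X₂Y]) = (0.025)³ / ((0.30)·(0.010)·(0.0072)) = 0.723
ΔG = RT ln(Q_c/K_c) = (8.314 J mol⁻¹ K⁻¹)(340 K) × ln(0.723/1.8)
   = (2.827 kJ/mol)(-0.9121) = -2.58 kJ/mol
ΔG < 0, so the forward reaction is spontaneous (proceeds forward).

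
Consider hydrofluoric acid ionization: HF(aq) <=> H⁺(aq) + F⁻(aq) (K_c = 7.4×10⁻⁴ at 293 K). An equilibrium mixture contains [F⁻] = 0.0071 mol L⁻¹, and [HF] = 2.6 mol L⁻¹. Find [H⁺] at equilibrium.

At equilibrium, K_c = [H⁺]·[F⁻] / [HF] = 7.4×10⁻⁴.
([H⁺])·(0.0071) / (2.6) = 7.4×10⁻⁴
[H⁺] = 0.271 = 0.27 mol L⁻¹

[H⁺] = 0.27 mol L⁻¹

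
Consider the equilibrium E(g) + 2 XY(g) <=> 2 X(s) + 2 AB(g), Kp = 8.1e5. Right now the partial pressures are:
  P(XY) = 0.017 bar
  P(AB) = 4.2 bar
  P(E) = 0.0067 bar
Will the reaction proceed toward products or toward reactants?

(X is a pure solid — omitted from Qp.)
Qp = P(AB)² / (P(E)·P(XY)²) = (4.2)² / ((0.0067)·(0.017)²) = 9.1e6
Qp = 9.1e6 > Kp = 8.1e5, so the reverse reaction proceeds.

to the left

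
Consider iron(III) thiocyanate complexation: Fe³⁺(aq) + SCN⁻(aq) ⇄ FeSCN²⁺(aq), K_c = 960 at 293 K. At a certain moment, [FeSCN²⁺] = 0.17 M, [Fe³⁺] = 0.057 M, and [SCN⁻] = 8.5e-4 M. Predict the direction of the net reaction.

reverse (toward reactants)

Q_c = [FeSCN²⁺] / ([Fe³⁺]·[SCN⁻]) = (0.17) / ((0.057)·(8.5e-4)) = 3500
Q_c = 3500 > K_c = 960, so the reverse reaction proceeds.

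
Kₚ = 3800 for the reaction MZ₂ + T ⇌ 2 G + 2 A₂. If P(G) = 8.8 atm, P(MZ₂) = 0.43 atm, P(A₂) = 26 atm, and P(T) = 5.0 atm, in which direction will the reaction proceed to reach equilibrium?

Qₚ = P(G)²·P(A₂)² / (P(MZ₂)·P(T)) = (8.8)²·(26)² / ((0.43)·(5.0)) = 24000
Qₚ = 24000 > Kₚ = 3800, so the reverse reaction proceeds.

to the left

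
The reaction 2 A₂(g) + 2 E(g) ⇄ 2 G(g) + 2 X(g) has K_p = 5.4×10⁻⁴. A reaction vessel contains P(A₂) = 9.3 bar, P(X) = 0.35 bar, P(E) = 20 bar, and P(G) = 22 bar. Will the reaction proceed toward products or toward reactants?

in the reverse direction

Q_p = P(G)²·P(X)² / (P(A₂)²·P(E)²) = (22)²·(0.35)² / ((9.3)²·(20)²) = 0.0017
Q_p = 0.0017 > K_p = 5.4×10⁻⁴, so the reverse reaction proceeds.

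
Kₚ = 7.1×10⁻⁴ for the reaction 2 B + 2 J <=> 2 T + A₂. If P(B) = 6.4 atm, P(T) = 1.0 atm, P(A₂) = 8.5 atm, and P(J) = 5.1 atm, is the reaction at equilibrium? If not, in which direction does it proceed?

Qₚ = P(T)²·P(A₂) / (P(B)²·P(J)²) = (1.0)²·(8.5) / ((6.4)²·(5.1)²) = 0.0080
Qₚ = 0.0080 > Kₚ = 7.1×10⁻⁴, so the reverse reaction proceeds.

in the reverse direction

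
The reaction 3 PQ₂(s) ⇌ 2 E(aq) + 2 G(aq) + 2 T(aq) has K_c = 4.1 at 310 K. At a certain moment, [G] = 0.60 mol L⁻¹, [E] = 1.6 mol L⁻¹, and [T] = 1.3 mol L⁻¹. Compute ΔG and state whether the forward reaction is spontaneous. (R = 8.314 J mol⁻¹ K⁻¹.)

(PQ₂ is a pure solid — omitted from Q_c.)
Q_c = [E]²·[G]²·[T]² = (1.6)²·(0.60)²·(1.3)² = 1.56
ΔG = RT ln(Q_c/K_c) = (8.314 J mol⁻¹ K⁻¹)(310 K) × ln(1.56/4.1)
   = (2.577 kJ/mol)(-0.9663) = -2.49 kJ/mol
ΔG < 0, so the forward reaction is spontaneous (proceeds forward).

ΔG = -2.49 kJ/mol; the forward reaction is spontaneous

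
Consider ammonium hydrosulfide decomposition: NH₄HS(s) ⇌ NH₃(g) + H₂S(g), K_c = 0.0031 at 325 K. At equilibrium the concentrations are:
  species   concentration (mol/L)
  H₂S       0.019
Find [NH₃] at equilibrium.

(NH₄HS is a pure solid — omitted from K_c.)
At equilibrium, K_c = [NH₃]·[H₂S] = 0.0031.
([NH₃])·(0.019) = 0.0031
[NH₃] = 0.163 = 0.16 mol/L

[NH₃] = 0.16 mol/L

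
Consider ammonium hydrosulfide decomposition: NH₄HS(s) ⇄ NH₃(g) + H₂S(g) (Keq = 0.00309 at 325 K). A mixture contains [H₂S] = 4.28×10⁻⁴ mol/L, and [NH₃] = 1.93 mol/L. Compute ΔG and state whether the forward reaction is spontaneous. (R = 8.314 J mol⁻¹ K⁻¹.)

(NH₄HS is a pure solid — omitted from Q.)
Q = [NH₃]·[H₂S] = (1.93)·(4.28×10⁻⁴) = 8.26×10⁻⁴
ΔG = RT ln(Q/Keq) = (8.314 J mol⁻¹ K⁻¹)(325 K) × ln(8.26×10⁻⁴/0.00309)
   = (2.702 kJ/mol)(-1.319) = -3.56 kJ/mol
ΔG < 0, so the forward reaction is spontaneous (proceeds forward).

ΔG = -3.56 kJ/mol; the forward reaction is spontaneous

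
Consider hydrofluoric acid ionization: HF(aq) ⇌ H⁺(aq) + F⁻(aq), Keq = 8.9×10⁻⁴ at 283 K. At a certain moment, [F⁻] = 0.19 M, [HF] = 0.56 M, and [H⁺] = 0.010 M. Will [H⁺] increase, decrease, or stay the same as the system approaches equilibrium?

Q = [H⁺]·[F⁻] / [HF] = (0.010)·(0.19) / (0.56) = 0.0034
Q = 0.0034 > Keq = 8.9×10⁻⁴: net reverse reaction.
H⁺ is a product, so it decreases.

decrease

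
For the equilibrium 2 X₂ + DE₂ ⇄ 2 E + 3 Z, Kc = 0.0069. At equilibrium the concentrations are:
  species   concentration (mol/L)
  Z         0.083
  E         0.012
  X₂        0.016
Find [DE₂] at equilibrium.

At equilibrium, Kc = [E]²·[Z]³ / ([X₂]²·[DE₂]) = 0.0069.
(0.012)²·(0.083)³ / ((0.016)²·([DE₂])) = 0.0069
[DE₂] = 0.0466 = 0.047 mol/L

[DE₂] = 0.047 mol/L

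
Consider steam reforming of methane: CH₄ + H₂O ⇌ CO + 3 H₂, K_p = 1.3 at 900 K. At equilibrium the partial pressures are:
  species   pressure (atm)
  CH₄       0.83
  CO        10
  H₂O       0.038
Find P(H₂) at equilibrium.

P(H₂) = 0.16 atm

At equilibrium, K_p = P(CO)·P(H₂)³ / (P(CH₄)·P(H₂O)) = 1.3.
(10)·(P(H₂))³ / ((0.83)·(0.038)) = 1.3
P(H₂)³ = 0.00410 ⇒ P(H₂) = 0.16 atm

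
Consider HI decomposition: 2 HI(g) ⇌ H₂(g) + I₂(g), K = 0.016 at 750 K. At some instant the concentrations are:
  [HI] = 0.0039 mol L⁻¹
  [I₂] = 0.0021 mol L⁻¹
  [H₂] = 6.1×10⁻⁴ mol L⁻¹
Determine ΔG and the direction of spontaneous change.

Q = [H₂]·[I₂] / [HI]² = (6.1×10⁻⁴)·(0.0021) / (0.0039)² = 0.0842
ΔG = RT ln(Q/K) = (8.314 J mol⁻¹ K⁻¹)(750 K) × ln(0.0842/0.016)
   = (6.236 kJ/mol)(1.661) = 10.4 kJ/mol
ΔG > 0, so the forward reaction is non-spontaneous (proceeds in reverse).

ΔG = 10.4 kJ/mol; the forward reaction is non-spontaneous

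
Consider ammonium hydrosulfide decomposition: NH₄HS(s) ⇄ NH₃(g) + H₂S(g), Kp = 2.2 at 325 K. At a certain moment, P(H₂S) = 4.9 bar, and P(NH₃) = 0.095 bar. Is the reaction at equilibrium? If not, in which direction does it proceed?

(NH₄HS is a pure solid — omitted from Qp.)
Qp = P(NH₃)·P(H₂S) = (0.095)·(4.9) = 0.47
Qp = 0.47 < Kp = 2.2, so the forward reaction proceeds.

in the forward direction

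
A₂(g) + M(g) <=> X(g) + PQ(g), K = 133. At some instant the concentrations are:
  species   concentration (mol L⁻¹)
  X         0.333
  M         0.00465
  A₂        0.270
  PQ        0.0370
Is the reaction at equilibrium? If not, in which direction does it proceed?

Q = [X]·[PQ] / ([A₂]·[M]) = (0.333)·(0.0370) / ((0.270)·(0.00465)) = 9.81
Q = 9.81 < K = 133, so the forward reaction proceeds.

in the forward direction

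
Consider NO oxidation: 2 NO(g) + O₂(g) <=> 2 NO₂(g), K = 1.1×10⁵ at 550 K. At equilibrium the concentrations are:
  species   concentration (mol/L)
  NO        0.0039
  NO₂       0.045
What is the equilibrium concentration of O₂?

[O₂] = 0.0012 mol/L

At equilibrium, K = [NO₂]² / ([NO]²·[O₂]) = 1.1×10⁵.
(0.045)² / ((0.0039)²·([O₂])) = 1.1×10⁵
[O₂] = 0.00121 = 0.0012 mol/L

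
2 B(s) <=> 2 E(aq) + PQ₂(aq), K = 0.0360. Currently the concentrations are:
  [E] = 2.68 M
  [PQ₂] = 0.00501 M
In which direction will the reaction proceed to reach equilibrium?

at equilibrium

(B is a pure solid — omitted from Q.)
Q = [E]²·[PQ₂] = (2.68)²·(0.00501) = 0.0360
Q = 0.0360 = K, so the system is already at equilibrium.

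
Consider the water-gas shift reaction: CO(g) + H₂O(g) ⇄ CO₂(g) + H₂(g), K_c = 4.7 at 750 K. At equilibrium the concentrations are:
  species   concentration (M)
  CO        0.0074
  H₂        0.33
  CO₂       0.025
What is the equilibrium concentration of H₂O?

At equilibrium, K_c = [CO₂]·[H₂] / ([CO]·[H₂O]) = 4.7.
(0.025)·(0.33) / ((0.0074)·([H₂O])) = 4.7
[H₂O] = 0.237 = 0.24 M

[H₂O] = 0.24 M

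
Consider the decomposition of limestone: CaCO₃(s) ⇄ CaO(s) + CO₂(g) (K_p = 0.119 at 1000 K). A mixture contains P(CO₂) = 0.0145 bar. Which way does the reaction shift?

(CaCO₃, CaO are pure solids — omitted from Q_p.)
Q_p = P(CO₂) = 0.0145
Q_p = 0.0145 < K_p = 0.119, so the forward reaction proceeds.

in the forward direction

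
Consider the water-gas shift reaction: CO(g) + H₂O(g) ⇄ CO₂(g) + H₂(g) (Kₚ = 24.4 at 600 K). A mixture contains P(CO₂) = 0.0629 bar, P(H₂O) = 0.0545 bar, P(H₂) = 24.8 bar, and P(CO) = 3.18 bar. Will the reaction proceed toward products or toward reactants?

Qₚ = P(CO₂)·P(H₂) / (P(CO)·P(H₂O)) = (0.0629)·(24.8) / ((3.18)·(0.0545)) = 9.00
Qₚ = 9.00 < Kₚ = 24.4, so the forward reaction proceeds.

forward (toward products)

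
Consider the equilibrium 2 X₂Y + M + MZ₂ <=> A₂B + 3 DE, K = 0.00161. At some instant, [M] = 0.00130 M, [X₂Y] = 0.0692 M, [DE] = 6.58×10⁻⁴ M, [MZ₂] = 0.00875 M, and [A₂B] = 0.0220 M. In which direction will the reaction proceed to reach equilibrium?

Q = [A₂B]·[DE]³ / ([X₂Y]²·[M]·[MZ₂]) = (0.0220)·(6.58×10⁻⁴)³ / ((0.0692)²·(0.00130)·(0.00875)) = 1.15×10⁻⁴
Q = 1.15×10⁻⁴ < K = 0.00161, so the forward reaction proceeds.

to the right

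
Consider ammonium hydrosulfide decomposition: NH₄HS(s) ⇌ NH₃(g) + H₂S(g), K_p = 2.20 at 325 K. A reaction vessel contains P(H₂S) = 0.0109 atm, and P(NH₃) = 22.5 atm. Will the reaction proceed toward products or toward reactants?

(NH₄HS is a pure solid — omitted from Q_p.)
Q_p = P(NH₃)·P(H₂S) = (22.5)·(0.0109) = 0.245
Q_p = 0.245 < K_p = 2.20, so the forward reaction proceeds.

toward products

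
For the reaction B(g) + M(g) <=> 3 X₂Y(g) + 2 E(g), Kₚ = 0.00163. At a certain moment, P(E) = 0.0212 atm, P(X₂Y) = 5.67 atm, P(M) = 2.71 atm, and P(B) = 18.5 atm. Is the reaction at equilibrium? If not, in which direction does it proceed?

neither direction; the system is at equilibrium

Qₚ = P(X₂Y)³·P(E)² / (P(B)·P(M)) = (5.67)³·(0.0212)² / ((18.5)·(2.71)) = 0.00163
Qₚ = 0.00163 = Kₚ, so the system is already at equilibrium.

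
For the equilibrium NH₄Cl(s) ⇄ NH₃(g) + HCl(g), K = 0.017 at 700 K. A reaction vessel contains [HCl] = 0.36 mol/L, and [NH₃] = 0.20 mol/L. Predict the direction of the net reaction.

in the reverse direction

(NH₄Cl is a pure solid — omitted from Q.)
Q = [NH₃]·[HCl] = (0.20)·(0.36) = 0.072
Q = 0.072 > K = 0.017, so the reverse reaction proceeds.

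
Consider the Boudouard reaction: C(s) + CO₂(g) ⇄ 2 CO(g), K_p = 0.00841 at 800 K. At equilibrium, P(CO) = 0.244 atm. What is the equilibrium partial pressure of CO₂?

P(CO₂) = 7.08 atm

(C is a pure solid — omitted from K_p.)
At equilibrium, K_p = P(CO)² / P(CO₂) = 0.00841.
(0.244)² / (P(CO₂)) = 0.00841
P(CO₂) = 7.08 atm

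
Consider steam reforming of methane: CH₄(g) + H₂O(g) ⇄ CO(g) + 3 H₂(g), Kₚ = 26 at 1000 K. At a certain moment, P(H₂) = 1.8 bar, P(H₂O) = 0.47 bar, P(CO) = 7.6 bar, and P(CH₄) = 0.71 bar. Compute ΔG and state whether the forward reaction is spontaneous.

ΔG = 13.6 kJ/mol; the forward reaction is non-spontaneous

Qₚ = P(CO)·P(H₂)³ / (P(CH₄)·P(H₂O)) = (7.6)·(1.8)³ / ((0.71)·(0.47)) = 133
ΔG = RT ln(Qₚ/Kₚ) = (8.314 J mol⁻¹ K⁻¹)(1000 K) × ln(133/26)
   = (8.314 kJ/mol)(1.632) = 13.6 kJ/mol
ΔG > 0, so the forward reaction is non-spontaneous (proceeds in reverse).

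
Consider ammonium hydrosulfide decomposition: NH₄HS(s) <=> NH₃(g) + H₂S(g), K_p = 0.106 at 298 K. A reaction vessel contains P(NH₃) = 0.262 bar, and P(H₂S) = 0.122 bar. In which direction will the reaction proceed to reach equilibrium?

(NH₄HS is a pure solid — omitted from Q_p.)
Q_p = P(NH₃)·P(H₂S) = (0.262)·(0.122) = 0.0320
Q_p = 0.0320 < K_p = 0.106, so the forward reaction proceeds.

forward (toward products)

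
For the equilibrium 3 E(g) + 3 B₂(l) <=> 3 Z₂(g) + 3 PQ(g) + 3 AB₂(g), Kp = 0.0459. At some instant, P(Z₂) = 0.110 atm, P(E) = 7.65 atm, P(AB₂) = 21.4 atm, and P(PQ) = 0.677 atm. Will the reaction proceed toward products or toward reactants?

(B₂ is a pure liquid — omitted from Qp.)
Qp = P(Z₂)³·P(PQ)³·P(AB₂)³ / P(E)³ = (0.110)³·(0.677)³·(21.4)³ / (7.65)³ = 0.00904
Qp = 0.00904 < Kp = 0.0459, so the forward reaction proceeds.

toward products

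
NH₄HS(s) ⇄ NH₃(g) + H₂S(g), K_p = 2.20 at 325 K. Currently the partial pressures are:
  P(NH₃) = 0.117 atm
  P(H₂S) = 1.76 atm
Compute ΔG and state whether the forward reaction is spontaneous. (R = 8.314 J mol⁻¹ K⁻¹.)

ΔG = -6.40 kJ/mol; the forward reaction is spontaneous

(NH₄HS is a pure solid — omitted from Q_p.)
Q_p = P(NH₃)·P(H₂S) = (0.117)·(1.76) = 0.206
ΔG = RT ln(Q_p/K_p) = (8.314 J mol⁻¹ K⁻¹)(325 K) × ln(0.206/2.20)
   = (2.702 kJ/mol)(-2.368) = -6.40 kJ/mol
ΔG < 0, so the forward reaction is spontaneous (proceeds forward).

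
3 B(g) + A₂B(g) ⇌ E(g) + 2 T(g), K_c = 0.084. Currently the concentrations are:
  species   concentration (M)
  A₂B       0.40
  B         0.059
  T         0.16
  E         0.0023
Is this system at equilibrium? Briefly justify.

Q_c = [E]·[T]² / ([B]³·[A₂B]) = (0.0023)·(0.16)² / ((0.059)³·(0.40)) = 0.72
Q_c = 0.72 > K_c = 0.084: net reverse reaction.

no; Q > K, reaction proceeds in reverse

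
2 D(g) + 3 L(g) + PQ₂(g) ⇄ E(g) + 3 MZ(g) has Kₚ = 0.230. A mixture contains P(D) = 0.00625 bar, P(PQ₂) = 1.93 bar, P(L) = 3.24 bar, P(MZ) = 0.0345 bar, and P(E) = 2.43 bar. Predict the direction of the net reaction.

Qₚ = P(E)·P(MZ)³ / (P(D)²·P(L)³·P(PQ₂)) = (2.43)·(0.0345)³ / ((0.00625)²·(3.24)³·(1.93)) = 0.0389
Qₚ = 0.0389 < Kₚ = 0.230, so the forward reaction proceeds.

in the forward direction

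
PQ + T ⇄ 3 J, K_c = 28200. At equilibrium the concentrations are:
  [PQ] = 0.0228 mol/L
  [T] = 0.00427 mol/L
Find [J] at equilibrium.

At equilibrium, K_c = [J]³ / ([PQ]·[T]) = 28200.
([J])³ / ((0.0228)·(0.00427)) = 28200
[J]³ = 2.75 ⇒ [J] = 1.40 mol/L

[J] = 1.40 mol/L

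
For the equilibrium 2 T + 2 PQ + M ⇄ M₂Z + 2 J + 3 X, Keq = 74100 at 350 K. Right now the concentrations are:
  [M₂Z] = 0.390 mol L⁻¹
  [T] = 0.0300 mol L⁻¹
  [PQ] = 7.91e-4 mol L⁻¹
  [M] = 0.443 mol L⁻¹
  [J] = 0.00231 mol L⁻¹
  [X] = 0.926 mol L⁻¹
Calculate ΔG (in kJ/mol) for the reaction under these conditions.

Q = [M₂Z]·[J]²·[X]³ / ([T]²·[PQ]²·[M]) = (0.390)·(0.00231)²·(0.926)³ / ((0.0300)²·(7.91e-4)²·(0.443)) = 6620
ΔG = RT ln(Q/Keq) = (8.314 J mol⁻¹ K⁻¹)(350 K) × ln(6620/74100)
   = (2.910 kJ/mol)(-2.415) = -7.03 kJ/mol
ΔG < 0, so the forward reaction is spontaneous (proceeds forward).

ΔG = -7.03 kJ/mol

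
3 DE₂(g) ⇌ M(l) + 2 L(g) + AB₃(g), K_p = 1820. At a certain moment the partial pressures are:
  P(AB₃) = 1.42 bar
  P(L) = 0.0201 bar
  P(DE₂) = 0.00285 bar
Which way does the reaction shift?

in the reverse direction

(M is a pure liquid — omitted from Q_p.)
Q_p = P(L)²·P(AB₃) / P(DE₂)³ = (0.0201)²·(1.42) / (0.00285)³ = 24800
Q_p = 24800 > K_p = 1820, so the reverse reaction proceeds.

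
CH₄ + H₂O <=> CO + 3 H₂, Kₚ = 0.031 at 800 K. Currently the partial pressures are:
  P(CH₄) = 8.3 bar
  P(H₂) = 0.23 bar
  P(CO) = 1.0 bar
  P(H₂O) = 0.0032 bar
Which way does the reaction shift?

in the reverse direction

Qₚ = P(CO)·P(H₂)³ / (P(CH₄)·P(H₂O)) = (1.0)·(0.23)³ / ((8.3)·(0.0032)) = 0.46
Qₚ = 0.46 > Kₚ = 0.031, so the reverse reaction proceeds.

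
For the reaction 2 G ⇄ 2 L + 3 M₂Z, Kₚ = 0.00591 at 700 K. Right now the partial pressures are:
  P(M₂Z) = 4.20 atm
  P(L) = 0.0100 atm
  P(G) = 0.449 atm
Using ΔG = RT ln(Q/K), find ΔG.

ΔG = 10.6 kJ/mol

Qₚ = P(L)²·P(M₂Z)³ / P(G)² = (0.0100)²·(4.20)³ / (0.449)² = 0.0367
ΔG = RT ln(Qₚ/Kₚ) = (8.314 J mol⁻¹ K⁻¹)(700 K) × ln(0.0367/0.00591)
   = (5.820 kJ/mol)(1.826) = 10.6 kJ/mol
ΔG > 0, so the forward reaction is non-spontaneous (proceeds in reverse).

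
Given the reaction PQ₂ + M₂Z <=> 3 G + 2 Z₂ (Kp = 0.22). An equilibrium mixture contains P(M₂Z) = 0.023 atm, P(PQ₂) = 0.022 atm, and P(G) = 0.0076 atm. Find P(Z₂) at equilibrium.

At equilibrium, Kp = P(G)³·P(Z₂)² / (P(PQ₂)·P(M₂Z)) = 0.22.
(0.0076)³·(P(Z₂))² / ((0.022)·(0.023)) = 0.22
P(Z₂)² = 254 ⇒ P(Z₂) = 16 atm

P(Z₂) = 16 atm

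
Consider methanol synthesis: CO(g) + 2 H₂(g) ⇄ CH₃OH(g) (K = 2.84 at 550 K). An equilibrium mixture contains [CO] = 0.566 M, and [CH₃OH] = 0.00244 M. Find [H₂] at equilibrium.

[H₂] = 0.0390 M

At equilibrium, K = [CH₃OH] / ([CO]·[H₂]²) = 2.84.
(0.00244) / ((0.566)·([H₂])²) = 2.84
[H₂]² = 0.00152 ⇒ [H₂] = 0.0390 M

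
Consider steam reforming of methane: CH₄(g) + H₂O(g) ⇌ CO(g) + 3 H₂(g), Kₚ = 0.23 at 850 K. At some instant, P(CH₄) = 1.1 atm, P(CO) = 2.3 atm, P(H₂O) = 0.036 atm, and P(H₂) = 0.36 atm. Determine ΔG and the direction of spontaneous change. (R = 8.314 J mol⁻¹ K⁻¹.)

ΔG = 17.4 kJ/mol; the forward reaction is non-spontaneous

Qₚ = P(CO)·P(H₂)³ / (P(CH₄)·P(H₂O)) = (2.3)·(0.36)³ / ((1.1)·(0.036)) = 2.71
ΔG = RT ln(Qₚ/Kₚ) = (8.314 J mol⁻¹ K⁻¹)(850 K) × ln(2.71/0.23)
   = (7.067 kJ/mol)(2.467) = 17.4 kJ/mol
ΔG > 0, so the forward reaction is non-spontaneous (proceeds in reverse).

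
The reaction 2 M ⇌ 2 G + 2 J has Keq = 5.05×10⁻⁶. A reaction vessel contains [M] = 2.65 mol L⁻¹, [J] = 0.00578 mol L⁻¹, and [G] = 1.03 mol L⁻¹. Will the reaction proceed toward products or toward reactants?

at equilibrium

Q = [G]²·[J]² / [M]² = (1.03)²·(0.00578)² / (2.65)² = 5.05×10⁻⁶
Q = 5.05×10⁻⁶ = Keq, so the system is already at equilibrium.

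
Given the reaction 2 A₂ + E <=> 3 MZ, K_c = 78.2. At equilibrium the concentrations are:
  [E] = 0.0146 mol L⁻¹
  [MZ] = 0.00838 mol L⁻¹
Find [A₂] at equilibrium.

At equilibrium, K_c = [MZ]³ / ([A₂]²·[E]) = 78.2.
(0.00838)³ / (([A₂])²·(0.0146)) = 78.2
[A₂]² = 5.15×10⁻⁷ ⇒ [A₂] = 7.18×10⁻⁴ mol L⁻¹

[A₂] = 7.18×10⁻⁴ mol L⁻¹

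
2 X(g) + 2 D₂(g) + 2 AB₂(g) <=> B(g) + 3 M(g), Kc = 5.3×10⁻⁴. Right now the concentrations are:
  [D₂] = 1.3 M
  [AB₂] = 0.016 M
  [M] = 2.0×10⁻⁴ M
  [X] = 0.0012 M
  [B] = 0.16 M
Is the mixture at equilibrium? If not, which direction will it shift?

Qc = [B]·[M]³ / ([X]²·[D₂]²·[AB₂]²) = (0.16)·(2.0×10⁻⁴)³ / ((0.0012)²·(1.3)²·(0.016)²) = 0.0021
Qc = 0.0021 > Kc = 5.3×10⁻⁴: net reverse reaction.

no; Q > K, reaction proceeds in reverse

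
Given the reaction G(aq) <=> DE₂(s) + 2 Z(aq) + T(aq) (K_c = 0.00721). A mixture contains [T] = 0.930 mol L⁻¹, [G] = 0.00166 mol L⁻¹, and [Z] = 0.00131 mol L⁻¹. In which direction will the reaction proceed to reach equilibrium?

in the forward direction

(DE₂ is a pure solid — omitted from Q_c.)
Q_c = [Z]²·[T] / [G] = (0.00131)²·(0.930) / (0.00166) = 9.61×10⁻⁴
Q_c = 9.61×10⁻⁴ < K_c = 0.00721, so the forward reaction proceeds.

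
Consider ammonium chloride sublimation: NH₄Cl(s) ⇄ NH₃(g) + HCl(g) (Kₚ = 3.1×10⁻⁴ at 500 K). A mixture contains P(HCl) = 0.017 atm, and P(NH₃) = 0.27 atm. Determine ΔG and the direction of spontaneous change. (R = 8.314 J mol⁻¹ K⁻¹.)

(NH₄Cl is a pure solid — omitted from Qₚ.)
Qₚ = P(NH₃)·P(HCl) = (0.27)·(0.017) = 0.00459
ΔG = RT ln(Qₚ/Kₚ) = (8.314 J mol⁻¹ K⁻¹)(500 K) × ln(0.00459/3.1×10⁻⁴)
   = (4.157 kJ/mol)(2.695) = 11.2 kJ/mol
ΔG > 0, so the forward reaction is non-spontaneous (proceeds in reverse).

ΔG = 11.2 kJ/mol; the forward reaction is non-spontaneous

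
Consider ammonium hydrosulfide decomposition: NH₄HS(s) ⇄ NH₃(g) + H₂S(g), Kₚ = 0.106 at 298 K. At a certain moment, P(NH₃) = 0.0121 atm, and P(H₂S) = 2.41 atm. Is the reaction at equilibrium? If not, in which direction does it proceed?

(NH₄HS is a pure solid — omitted from Qₚ.)
Qₚ = P(NH₃)·P(H₂S) = (0.0121)·(2.41) = 0.0292
Qₚ = 0.0292 < Kₚ = 0.106, so the forward reaction proceeds.

to the right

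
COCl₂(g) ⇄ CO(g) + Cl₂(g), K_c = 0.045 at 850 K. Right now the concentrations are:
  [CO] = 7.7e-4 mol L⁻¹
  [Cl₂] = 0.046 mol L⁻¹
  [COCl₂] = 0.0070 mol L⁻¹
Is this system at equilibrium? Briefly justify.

Q_c = [CO]·[Cl₂] / [COCl₂] = (7.7e-4)·(0.046) / (0.0070) = 0.0051
Q_c = 0.0051 < K_c = 0.045: net forward reaction.

no; Q < K, reaction proceeds forward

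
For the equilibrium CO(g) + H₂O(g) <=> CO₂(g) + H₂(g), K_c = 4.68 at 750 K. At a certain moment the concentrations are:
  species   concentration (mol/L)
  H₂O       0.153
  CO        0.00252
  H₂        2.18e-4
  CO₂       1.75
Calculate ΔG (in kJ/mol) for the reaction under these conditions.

ΔG = -9.69 kJ/mol

Q_c = [CO₂]·[H₂] / ([CO]·[H₂O]) = (1.75)·(2.18e-4) / ((0.00252)·(0.153)) = 0.989
ΔG = RT ln(Q_c/K_c) = (8.314 J mol⁻¹ K⁻¹)(750 K) × ln(0.989/4.68)
   = (6.236 kJ/mol)(-1.554) = -9.69 kJ/mol
ΔG < 0, so the forward reaction is spontaneous (proceeds forward).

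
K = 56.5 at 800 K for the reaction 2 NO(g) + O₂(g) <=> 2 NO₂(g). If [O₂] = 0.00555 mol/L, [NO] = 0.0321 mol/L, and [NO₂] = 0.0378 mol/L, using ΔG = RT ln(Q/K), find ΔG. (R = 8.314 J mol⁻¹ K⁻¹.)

Q = [NO₂]² / ([NO]²·[O₂]) = (0.0378)² / ((0.0321)²·(0.00555)) = 250
ΔG = RT ln(Q/K) = (8.314 J mol⁻¹ K⁻¹)(800 K) × ln(250/56.5)
   = (6.651 kJ/mol)(1.487) = 9.89 kJ/mol
ΔG > 0, so the forward reaction is non-spontaneous (proceeds in reverse).

ΔG = 9.89 kJ/mol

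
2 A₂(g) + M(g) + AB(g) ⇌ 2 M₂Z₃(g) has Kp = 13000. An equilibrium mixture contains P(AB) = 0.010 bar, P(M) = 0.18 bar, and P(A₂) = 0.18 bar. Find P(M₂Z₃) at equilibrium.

P(M₂Z₃) = 0.87 bar

At equilibrium, Kp = P(M₂Z₃)² / (P(A₂)²·P(M)·P(AB)) = 13000.
(P(M₂Z₃))² / ((0.18)²·(0.18)·(0.010)) = 13000
P(M₂Z₃)² = 0.758 ⇒ P(M₂Z₃) = 0.87 bar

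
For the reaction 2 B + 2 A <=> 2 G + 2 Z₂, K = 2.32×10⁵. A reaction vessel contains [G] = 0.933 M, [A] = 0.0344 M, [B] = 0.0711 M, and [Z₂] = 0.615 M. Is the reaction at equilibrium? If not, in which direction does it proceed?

Q = [G]²·[Z₂]² / ([B]²·[A]²) = (0.933)²·(0.615)² / ((0.0711)²·(0.0344)²) = 55000
Q = 55000 < K = 2.32×10⁵, so the forward reaction proceeds.

toward products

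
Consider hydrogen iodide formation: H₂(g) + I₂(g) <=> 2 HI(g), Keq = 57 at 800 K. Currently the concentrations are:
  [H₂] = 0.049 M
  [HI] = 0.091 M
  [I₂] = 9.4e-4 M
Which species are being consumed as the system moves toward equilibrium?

Q = [HI]² / ([H₂]·[I₂]) = (0.091)² / ((0.049)·(9.4e-4)) = 180
Q = 180 > Keq = 57: net reverse reaction.

HI (products)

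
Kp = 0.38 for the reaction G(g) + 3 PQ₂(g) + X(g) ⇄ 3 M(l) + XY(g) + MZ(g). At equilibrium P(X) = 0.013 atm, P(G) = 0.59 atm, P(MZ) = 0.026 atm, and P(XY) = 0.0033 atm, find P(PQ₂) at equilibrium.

P(PQ₂) = 0.31 atm

(M is a pure liquid — omitted from Kp.)
At equilibrium, Kp = P(XY)·P(MZ) / (P(G)·P(PQ₂)³·P(X)) = 0.38.
(0.0033)·(0.026) / ((0.59)·(P(PQ₂))³·(0.013)) = 0.38
P(PQ₂)³ = 0.0294 ⇒ P(PQ₂) = 0.31 atm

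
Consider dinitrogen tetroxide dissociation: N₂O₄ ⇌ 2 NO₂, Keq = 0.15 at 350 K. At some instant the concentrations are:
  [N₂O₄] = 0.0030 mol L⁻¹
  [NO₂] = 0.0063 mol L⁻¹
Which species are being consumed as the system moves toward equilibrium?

Q = [NO₂]² / [N₂O₄] = (0.0063)² / (0.0030) = 0.013
Q = 0.013 < Keq = 0.15: net forward reaction.

N₂O₄ (reactants)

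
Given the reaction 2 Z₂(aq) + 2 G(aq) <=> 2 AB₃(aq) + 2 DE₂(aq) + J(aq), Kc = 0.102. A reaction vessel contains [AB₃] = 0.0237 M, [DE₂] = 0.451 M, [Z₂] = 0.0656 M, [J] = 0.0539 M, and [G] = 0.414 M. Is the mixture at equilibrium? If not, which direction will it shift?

Qc = [AB₃]²·[DE₂]²·[J] / ([Z₂]²·[G]²) = (0.0237)²·(0.451)²·(0.0539) / ((0.0656)²·(0.414)²) = 0.00835
Qc = 0.00835 < Kc = 0.102: net forward reaction.

no; Q < K, reaction proceeds forward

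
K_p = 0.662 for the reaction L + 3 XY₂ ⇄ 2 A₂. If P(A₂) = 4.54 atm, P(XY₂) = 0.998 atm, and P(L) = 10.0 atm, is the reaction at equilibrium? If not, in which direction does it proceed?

Q_p = P(A₂)² / (P(L)·P(XY₂)³) = (4.54)² / ((10.0)·(0.998)³) = 2.07
Q_p = 2.07 > K_p = 0.662, so the reverse reaction proceeds.

to the left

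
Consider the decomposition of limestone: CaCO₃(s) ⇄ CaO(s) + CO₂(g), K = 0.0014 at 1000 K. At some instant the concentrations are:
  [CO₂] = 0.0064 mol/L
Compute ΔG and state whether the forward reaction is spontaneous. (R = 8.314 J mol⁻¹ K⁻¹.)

ΔG = 12.6 kJ/mol; the forward reaction is non-spontaneous

(CaCO₃, CaO are pure solids — omitted from Q.)
Q = [CO₂] = 0.00640
ΔG = RT ln(Q/K) = (8.314 J mol⁻¹ K⁻¹)(1000 K) × ln(0.00640/0.0014)
   = (8.314 kJ/mol)(1.520) = 12.6 kJ/mol
ΔG > 0, so the forward reaction is non-spontaneous (proceeds in reverse).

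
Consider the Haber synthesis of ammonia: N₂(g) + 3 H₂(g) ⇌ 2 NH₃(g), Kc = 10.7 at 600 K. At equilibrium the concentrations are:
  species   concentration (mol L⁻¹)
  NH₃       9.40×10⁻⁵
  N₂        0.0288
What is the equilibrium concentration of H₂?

At equilibrium, Kc = [NH₃]² / ([N₂]·[H₂]³) = 10.7.
(9.40×10⁻⁵)² / ((0.0288)·([H₂])³) = 10.7
[H₂]³ = 2.87×10⁻⁸ ⇒ [H₂] = 0.00306 mol L⁻¹

[H₂] = 0.00306 mol L⁻¹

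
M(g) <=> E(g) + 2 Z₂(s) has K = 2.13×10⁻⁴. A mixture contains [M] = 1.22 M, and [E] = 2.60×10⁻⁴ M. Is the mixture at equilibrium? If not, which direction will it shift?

yes, at equilibrium

(Z₂ is a pure solid — omitted from Q.)
Q = [E] / [M] = (2.60×10⁻⁴) / (1.22) = 2.13×10⁻⁴
Q = 2.13×10⁻⁴ = K; the system is at equilibrium.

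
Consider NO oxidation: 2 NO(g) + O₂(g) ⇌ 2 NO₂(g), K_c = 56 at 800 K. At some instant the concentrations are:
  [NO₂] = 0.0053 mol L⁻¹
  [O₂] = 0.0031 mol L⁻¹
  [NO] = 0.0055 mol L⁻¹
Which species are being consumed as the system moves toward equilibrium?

NO₂ (products)

Q_c = [NO₂]² / ([NO]²·[O₂]) = (0.0053)² / ((0.0055)²·(0.0031)) = 300
Q_c = 300 > K_c = 56: net reverse reaction.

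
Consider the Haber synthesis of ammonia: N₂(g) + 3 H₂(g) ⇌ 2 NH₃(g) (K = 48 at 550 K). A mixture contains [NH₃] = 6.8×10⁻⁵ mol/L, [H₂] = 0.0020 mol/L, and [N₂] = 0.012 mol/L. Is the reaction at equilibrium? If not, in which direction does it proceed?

Q = [NH₃]² / ([N₂]·[H₂]³) = (6.8×10⁻⁵)² / ((0.012)·(0.0020)³) = 48
Q = 48 = K, so the system is already at equilibrium.

at equilibrium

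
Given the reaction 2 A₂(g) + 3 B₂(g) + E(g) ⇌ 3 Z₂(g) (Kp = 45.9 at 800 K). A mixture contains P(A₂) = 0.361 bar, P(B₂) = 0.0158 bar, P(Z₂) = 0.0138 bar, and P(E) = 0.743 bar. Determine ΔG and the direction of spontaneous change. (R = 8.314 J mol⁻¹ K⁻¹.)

ΔG = -12.6 kJ/mol; the forward reaction is spontaneous

Qp = P(Z₂)³ / (P(A₂)²·P(B₂)³·P(E)) = (0.0138)³ / ((0.361)²·(0.0158)³·(0.743)) = 6.88
ΔG = RT ln(Qp/Kp) = (8.314 J mol⁻¹ K⁻¹)(800 K) × ln(6.88/45.9)
   = (6.651 kJ/mol)(-1.898) = -12.6 kJ/mol
ΔG < 0, so the forward reaction is spontaneous (proceeds forward).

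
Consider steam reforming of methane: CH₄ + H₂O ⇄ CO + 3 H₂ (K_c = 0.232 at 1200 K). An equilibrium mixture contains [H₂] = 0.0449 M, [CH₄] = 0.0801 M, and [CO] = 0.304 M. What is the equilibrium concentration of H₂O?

At equilibrium, K_c = [CO]·[H₂]³ / ([CH₄]·[H₂O]) = 0.232.
(0.304)·(0.0449)³ / ((0.0801)·([H₂O])) = 0.232
[H₂O] = 0.00148 M

[H₂O] = 0.00148 M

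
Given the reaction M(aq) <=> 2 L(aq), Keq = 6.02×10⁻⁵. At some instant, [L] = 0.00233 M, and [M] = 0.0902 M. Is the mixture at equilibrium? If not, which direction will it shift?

yes, at equilibrium

Q = [L]² / [M] = (0.00233)² / (0.0902) = 6.02×10⁻⁵
Q = 6.02×10⁻⁵ = Keq; the system is at equilibrium.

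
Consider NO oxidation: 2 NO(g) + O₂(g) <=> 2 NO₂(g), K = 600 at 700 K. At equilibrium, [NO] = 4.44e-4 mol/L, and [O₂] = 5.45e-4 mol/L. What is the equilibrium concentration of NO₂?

At equilibrium, K = [NO₂]² / ([NO]²·[O₂]) = 600.
([NO₂])² / ((4.44e-4)²·(5.45e-4)) = 600
[NO₂]² = 6.45e-8 ⇒ [NO₂] = 2.54e-4 mol/L

[NO₂] = 2.54e-4 mol/L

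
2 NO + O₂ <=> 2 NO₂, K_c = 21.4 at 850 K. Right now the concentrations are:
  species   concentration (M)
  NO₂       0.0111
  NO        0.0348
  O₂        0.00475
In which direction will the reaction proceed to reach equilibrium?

no net change (already at equilibrium)

Q_c = [NO₂]² / ([NO]²·[O₂]) = (0.0111)² / ((0.0348)²·(0.00475)) = 21.4
Q_c = 21.4 = K_c, so the system is already at equilibrium.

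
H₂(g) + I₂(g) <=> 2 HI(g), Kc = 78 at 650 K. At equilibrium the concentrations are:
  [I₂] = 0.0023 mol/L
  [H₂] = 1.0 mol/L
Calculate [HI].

[HI] = 0.42 mol/L

At equilibrium, Kc = [HI]² / ([H₂]·[I₂]) = 78.
([HI])² / ((1.0)·(0.0023)) = 78
[HI]² = 0.179 ⇒ [HI] = 0.42 mol/L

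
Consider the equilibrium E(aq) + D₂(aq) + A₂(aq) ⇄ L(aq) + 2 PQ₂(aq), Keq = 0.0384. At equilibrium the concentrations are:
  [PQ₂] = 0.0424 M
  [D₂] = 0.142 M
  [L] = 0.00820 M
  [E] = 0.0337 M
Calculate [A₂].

At equilibrium, Keq = [L]·[PQ₂]² / ([E]·[D₂]·[A₂]) = 0.0384.
(0.00820)·(0.0424)² / ((0.0337)·(0.142)·([A₂])) = 0.0384
[A₂] = 0.0802 M

[A₂] = 0.0802 M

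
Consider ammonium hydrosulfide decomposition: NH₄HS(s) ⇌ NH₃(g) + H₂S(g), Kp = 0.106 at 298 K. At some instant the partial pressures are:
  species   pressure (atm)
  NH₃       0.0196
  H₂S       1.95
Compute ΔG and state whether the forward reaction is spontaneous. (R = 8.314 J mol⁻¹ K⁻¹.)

ΔG = -2.53 kJ/mol; the forward reaction is spontaneous

(NH₄HS is a pure solid — omitted from Qp.)
Qp = P(NH₃)·P(H₂S) = (0.0196)·(1.95) = 0.0382
ΔG = RT ln(Qp/Kp) = (8.314 J mol⁻¹ K⁻¹)(298 K) × ln(0.0382/0.106)
   = (2.478 kJ/mol)(-1.021) = -2.53 kJ/mol
ΔG < 0, so the forward reaction is spontaneous (proceeds forward).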